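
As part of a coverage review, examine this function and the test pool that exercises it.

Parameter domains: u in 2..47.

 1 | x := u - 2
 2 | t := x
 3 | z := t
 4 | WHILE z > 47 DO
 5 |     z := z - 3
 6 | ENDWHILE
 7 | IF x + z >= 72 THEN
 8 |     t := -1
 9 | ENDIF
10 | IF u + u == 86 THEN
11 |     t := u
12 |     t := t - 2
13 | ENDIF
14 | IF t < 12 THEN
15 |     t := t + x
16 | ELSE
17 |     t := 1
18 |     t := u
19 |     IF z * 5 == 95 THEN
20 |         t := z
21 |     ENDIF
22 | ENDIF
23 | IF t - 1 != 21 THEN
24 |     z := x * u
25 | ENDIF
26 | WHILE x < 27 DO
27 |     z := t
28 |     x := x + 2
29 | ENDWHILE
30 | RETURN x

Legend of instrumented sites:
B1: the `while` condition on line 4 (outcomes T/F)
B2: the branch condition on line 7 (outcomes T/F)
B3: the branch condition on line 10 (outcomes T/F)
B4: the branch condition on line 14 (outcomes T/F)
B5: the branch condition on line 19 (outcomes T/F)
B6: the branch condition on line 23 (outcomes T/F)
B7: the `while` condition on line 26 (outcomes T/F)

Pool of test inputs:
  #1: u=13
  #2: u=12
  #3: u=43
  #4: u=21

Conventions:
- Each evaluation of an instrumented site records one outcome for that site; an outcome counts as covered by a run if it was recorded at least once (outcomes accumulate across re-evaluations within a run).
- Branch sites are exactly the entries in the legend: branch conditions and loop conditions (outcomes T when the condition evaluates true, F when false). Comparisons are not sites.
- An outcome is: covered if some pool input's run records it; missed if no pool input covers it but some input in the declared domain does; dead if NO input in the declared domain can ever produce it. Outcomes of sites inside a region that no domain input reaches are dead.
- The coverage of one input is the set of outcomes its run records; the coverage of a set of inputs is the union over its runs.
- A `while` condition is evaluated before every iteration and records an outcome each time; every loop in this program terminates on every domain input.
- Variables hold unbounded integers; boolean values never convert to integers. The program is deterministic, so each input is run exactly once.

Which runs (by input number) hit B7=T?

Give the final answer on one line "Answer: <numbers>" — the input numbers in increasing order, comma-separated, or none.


input #1 (u=13): hits B7=T
input #2 (u=12): hits B7=T
input #3 (u=43): never hits B7=T
input #4 (u=21): hits B7=T
Answer: 1, 2, 4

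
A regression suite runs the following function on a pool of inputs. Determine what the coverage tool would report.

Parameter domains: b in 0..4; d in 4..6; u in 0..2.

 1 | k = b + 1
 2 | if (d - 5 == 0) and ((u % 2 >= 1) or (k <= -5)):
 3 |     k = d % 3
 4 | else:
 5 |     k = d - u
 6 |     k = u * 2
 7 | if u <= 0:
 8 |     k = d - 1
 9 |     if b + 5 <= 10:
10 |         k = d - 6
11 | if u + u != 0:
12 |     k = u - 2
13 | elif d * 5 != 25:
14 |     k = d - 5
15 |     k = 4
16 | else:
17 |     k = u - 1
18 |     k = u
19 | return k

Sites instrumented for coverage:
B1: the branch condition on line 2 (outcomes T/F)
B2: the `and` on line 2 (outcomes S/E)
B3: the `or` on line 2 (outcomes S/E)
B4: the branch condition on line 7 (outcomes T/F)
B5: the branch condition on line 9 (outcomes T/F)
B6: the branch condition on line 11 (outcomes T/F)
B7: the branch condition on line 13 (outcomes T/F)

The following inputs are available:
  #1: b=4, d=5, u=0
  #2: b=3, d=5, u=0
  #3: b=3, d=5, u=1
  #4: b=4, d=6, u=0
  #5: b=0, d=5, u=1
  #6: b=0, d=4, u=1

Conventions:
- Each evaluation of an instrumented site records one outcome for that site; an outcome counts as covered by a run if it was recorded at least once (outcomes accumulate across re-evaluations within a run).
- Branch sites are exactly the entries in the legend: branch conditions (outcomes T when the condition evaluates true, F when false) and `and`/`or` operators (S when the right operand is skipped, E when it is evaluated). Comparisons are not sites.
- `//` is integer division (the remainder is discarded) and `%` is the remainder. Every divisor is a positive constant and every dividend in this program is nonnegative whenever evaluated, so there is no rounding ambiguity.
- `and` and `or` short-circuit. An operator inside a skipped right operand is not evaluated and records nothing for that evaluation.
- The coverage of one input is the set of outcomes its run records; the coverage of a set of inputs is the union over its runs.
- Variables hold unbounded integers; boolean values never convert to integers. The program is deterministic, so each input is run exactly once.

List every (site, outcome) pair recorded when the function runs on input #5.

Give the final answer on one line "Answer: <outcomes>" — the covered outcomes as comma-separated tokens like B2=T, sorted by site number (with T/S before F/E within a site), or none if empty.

Tracing the run of input #5 (b=0, d=5, u=1):
  B2->E, B3->S, B1->T, B4->F, B6->T
as a set, this run covers: B1=T, B2=E, B3=S, B4=F, B6=T

Answer: B1=T, B2=E, B3=S, B4=F, B6=T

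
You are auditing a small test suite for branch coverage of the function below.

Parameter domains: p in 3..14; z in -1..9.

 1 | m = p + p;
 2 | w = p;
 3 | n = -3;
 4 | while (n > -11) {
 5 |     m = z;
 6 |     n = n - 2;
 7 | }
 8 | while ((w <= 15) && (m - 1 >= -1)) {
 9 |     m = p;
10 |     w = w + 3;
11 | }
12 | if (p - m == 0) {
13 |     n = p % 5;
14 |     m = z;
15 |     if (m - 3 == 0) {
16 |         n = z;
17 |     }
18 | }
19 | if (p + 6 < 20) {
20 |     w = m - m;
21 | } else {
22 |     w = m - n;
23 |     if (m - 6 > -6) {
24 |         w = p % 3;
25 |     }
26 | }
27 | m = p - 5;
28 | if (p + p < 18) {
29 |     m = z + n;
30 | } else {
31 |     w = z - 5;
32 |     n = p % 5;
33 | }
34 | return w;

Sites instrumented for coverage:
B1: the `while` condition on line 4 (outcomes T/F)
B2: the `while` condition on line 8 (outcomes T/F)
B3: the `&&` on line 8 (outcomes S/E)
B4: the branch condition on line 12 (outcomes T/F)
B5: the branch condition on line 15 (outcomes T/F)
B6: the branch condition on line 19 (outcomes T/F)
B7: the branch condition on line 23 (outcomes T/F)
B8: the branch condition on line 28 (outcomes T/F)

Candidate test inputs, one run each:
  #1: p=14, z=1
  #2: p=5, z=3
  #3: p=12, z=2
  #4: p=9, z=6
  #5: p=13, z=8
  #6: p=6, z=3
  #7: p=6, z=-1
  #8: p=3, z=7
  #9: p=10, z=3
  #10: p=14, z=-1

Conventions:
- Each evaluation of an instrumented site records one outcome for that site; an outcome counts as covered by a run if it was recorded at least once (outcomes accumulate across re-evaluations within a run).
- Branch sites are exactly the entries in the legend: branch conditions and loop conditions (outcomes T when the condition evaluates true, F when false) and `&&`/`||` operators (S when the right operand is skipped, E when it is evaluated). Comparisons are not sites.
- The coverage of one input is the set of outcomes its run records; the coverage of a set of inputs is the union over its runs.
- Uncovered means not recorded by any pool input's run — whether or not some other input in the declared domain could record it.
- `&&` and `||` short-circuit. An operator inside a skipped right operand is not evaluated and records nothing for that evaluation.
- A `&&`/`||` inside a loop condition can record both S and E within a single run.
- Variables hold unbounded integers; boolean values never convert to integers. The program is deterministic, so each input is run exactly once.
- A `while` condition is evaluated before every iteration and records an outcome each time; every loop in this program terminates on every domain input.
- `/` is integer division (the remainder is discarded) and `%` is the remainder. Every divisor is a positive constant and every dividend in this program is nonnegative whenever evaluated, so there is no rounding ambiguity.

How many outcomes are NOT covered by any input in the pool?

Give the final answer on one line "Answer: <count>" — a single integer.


input #1 (p=14, z=1): events B1->T, B1->T, B1->T, B1->T, B1->F, B3->E, B2->T, B3->S, B2->F, B4->T, B5->F, B6->F, B7->T, B8->F; covers B1=T, B1=F, B2=T, B2=F, B3=S, B3=E, B4=T, B5=F, B6=F, B7=T, B8=F
input #2 (p=5, z=3): events B1->T, B1->T, B1->T, B1->T, B1->F, B3->E, B2->T, B3->E, B2->T, B3->E, B2->T, B3->E, B2->T, B3->S, ...; covers B1=T, B1=F, B2=T, B2=F, B3=S, B3=E, B4=T, B5=T, B6=T, B8=T
input #3 (p=12, z=2): events B1->T, B1->T, B1->T, B1->T, B1->F, B3->E, B2->T, B3->E, B2->T, B3->S, B2->F, B4->T, B5->F, B6->T, ...; covers B1=T, B1=F, B2=T, B2=F, B3=S, B3=E, B4=T, B5=F, B6=T, B8=F
input #4 (p=9, z=6): events B1->T, B1->T, B1->T, B1->T, B1->F, B3->E, B2->T, B3->E, B2->T, B3->E, B2->T, B3->S, B2->F, B4->T, ...; covers B1=T, B1=F, B2=T, B2=F, B3=S, B3=E, B4=T, B5=F, B6=T, B8=F
input #5 (p=13, z=8): events B1->T, B1->T, B1->T, B1->T, B1->F, B3->E, B2->T, B3->S, B2->F, B4->T, B5->F, B6->T, B8->F; covers B1=T, B1=F, B2=T, B2=F, B3=S, B3=E, B4=T, B5=F, B6=T, B8=F
input #6 (p=6, z=3): events B1->T, B1->T, B1->T, B1->T, B1->F, B3->E, B2->T, B3->E, B2->T, B3->E, B2->T, B3->E, B2->T, B3->S, ...; covers B1=T, B1=F, B2=T, B2=F, B3=S, B3=E, B4=T, B5=T, B6=T, B8=T
input #7 (p=6, z=-1): events B1->T, B1->T, B1->T, B1->T, B1->F, B3->E, B2->F, B4->F, B6->T, B8->T; covers B1=T, B1=F, B2=F, B3=E, B4=F, B6=T, B8=T
input #8 (p=3, z=7): events B1->T, B1->T, B1->T, B1->T, B1->F, B3->E, B2->T, B3->E, B2->T, B3->E, B2->T, B3->E, B2->T, B3->E, ...; covers B1=T, B1=F, B2=T, B2=F, B3=S, B3=E, B4=T, B5=F, B6=T, B8=T
input #9 (p=10, z=3): events B1->T, B1->T, B1->T, B1->T, B1->F, B3->E, B2->T, B3->E, B2->T, B3->S, B2->F, B4->T, B5->T, B6->T, ...; covers B1=T, B1=F, B2=T, B2=F, B3=S, B3=E, B4=T, B5=T, B6=T, B8=F
input #10 (p=14, z=-1): events B1->T, B1->T, B1->T, B1->T, B1->F, B3->E, B2->F, B4->F, B6->F, B7->F, B8->F; covers B1=T, B1=F, B2=F, B3=E, B4=F, B6=F, B7=F, B8=F
union over the pool: B1=T, B1=F, B2=T, B2=F, B3=S, B3=E, B4=T, B4=F, B5=T, B5=F, B6=T, B6=F, B7=T, B7=F, B8=T, B8=F
uncovered (0 of 16): none
Answer: 0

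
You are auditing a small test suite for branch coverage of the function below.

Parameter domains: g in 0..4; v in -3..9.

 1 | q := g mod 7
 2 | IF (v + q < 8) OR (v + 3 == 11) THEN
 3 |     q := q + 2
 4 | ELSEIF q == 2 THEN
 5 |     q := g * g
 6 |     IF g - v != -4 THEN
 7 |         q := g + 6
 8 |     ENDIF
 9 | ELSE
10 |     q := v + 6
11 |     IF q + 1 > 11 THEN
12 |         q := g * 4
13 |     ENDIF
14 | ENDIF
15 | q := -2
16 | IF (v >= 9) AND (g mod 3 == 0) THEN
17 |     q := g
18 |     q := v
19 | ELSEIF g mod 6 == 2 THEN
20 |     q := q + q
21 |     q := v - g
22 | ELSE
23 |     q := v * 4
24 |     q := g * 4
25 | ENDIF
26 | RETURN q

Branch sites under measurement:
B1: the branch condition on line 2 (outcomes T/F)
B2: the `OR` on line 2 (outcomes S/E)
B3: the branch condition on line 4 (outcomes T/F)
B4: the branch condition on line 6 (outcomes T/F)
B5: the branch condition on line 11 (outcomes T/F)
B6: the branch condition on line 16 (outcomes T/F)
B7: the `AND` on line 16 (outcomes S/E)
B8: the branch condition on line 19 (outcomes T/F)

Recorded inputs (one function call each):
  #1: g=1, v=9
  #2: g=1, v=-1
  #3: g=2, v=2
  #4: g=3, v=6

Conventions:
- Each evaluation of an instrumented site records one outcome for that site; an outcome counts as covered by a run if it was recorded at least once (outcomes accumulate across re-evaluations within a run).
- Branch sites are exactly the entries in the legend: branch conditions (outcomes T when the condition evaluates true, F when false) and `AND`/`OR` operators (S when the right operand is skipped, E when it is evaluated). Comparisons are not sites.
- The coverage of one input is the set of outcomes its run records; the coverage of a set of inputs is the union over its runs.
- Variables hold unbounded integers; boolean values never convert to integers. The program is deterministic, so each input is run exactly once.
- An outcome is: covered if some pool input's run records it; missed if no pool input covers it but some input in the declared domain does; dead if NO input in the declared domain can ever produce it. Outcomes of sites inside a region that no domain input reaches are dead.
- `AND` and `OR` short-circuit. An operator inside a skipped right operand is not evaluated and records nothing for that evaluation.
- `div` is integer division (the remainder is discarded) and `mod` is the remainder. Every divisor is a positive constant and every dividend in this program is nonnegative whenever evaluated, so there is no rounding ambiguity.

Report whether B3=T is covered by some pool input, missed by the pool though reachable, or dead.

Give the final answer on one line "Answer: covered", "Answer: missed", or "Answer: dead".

no pool input records B3=T
but domain input (g=2, v=6) does record it -> reachable, so missed

Answer: missed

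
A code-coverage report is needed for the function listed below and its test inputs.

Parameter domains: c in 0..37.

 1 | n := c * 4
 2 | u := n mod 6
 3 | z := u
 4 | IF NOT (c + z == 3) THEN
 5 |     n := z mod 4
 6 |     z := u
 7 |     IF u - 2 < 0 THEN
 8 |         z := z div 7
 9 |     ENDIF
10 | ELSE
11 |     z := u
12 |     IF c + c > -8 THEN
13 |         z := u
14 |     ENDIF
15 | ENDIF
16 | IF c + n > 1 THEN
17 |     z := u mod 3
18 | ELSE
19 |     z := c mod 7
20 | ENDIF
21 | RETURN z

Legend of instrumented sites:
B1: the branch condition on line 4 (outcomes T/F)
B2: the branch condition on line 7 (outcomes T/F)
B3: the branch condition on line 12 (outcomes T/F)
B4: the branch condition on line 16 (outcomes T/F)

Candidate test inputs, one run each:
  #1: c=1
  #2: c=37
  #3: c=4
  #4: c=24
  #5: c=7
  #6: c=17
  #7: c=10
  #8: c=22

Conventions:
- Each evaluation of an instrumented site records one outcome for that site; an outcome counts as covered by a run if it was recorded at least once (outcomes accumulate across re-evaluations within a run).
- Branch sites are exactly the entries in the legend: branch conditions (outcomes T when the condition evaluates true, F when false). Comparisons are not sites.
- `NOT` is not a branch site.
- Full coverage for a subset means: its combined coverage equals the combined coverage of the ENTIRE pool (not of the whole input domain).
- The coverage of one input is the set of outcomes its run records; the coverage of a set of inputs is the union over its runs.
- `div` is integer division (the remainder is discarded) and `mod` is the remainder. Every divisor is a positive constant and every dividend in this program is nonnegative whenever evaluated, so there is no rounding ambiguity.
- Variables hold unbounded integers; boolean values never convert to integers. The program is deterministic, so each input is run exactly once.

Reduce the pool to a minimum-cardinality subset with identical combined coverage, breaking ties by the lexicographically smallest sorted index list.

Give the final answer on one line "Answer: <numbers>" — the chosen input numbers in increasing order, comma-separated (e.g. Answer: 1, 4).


input #1 (c=1): events B1->T, B2->F, B4->F; covers B1=T, B2=F, B4=F
input #2 (c=37): events B1->T, B2->F, B4->T; covers B1=T, B2=F, B4=T
input #3 (c=4): events B1->T, B2->F, B4->T; covers B1=T, B2=F, B4=T
input #4 (c=24): events B1->T, B2->T, B4->T; covers B1=T, B2=T, B4=T
input #5 (c=7): events B1->T, B2->F, B4->T; covers B1=T, B2=F, B4=T
input #6 (c=17): events B1->T, B2->F, B4->T; covers B1=T, B2=F, B4=T
input #7 (c=10): events B1->T, B2->F, B4->T; covers B1=T, B2=F, B4=T
input #8 (c=22): events B1->T, B2->F, B4->T; covers B1=T, B2=F, B4=T
pool-wide coverage (5 outcomes): B1=T, B2=T, B2=F, B4=T, B4=F
size 1 is not enough: best union over all size-1 subsets is 3/5
size 2: inputs {1, 4} cover all 5 outcomes, and no lexicographically smaller subset of this size does
Answer: 1, 4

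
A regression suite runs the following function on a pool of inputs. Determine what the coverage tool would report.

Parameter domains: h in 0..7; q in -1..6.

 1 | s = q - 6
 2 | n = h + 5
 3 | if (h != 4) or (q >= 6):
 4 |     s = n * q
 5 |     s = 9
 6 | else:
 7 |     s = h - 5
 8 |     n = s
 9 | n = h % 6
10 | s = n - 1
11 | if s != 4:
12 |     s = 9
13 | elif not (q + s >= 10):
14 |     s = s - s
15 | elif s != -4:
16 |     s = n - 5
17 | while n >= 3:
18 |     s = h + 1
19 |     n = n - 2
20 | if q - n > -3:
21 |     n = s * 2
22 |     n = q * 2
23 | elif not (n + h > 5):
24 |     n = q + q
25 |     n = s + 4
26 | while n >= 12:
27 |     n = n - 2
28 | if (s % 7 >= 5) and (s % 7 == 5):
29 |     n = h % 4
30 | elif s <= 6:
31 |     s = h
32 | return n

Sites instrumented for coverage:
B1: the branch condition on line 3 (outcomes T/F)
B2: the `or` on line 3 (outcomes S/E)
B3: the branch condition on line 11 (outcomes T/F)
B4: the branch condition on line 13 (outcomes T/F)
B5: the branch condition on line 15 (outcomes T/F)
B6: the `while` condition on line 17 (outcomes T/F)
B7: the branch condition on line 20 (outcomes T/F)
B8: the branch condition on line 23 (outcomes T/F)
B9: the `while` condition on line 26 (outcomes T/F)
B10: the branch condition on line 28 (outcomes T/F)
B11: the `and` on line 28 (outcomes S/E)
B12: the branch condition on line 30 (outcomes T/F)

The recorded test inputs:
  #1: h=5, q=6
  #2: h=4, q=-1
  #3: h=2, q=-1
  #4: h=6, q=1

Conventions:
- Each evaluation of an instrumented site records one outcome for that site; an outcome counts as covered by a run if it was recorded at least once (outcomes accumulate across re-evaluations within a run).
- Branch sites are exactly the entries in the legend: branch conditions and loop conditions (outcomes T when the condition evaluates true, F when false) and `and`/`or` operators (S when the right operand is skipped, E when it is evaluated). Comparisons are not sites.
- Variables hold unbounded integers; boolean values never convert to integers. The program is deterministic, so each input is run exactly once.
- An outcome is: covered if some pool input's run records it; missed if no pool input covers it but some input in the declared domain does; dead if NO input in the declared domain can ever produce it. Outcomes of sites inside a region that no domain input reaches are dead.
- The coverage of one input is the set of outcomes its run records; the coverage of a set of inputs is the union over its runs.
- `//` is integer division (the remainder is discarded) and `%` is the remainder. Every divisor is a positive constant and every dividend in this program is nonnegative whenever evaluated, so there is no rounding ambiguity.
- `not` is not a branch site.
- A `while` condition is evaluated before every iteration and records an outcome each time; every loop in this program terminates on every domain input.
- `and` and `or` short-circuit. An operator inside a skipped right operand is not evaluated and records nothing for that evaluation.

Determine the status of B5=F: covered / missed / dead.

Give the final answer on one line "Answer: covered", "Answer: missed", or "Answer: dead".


no pool input records B5=F
checking all 64 inputs in the declared domain: B5=F is never recorded -> dead
Answer: dead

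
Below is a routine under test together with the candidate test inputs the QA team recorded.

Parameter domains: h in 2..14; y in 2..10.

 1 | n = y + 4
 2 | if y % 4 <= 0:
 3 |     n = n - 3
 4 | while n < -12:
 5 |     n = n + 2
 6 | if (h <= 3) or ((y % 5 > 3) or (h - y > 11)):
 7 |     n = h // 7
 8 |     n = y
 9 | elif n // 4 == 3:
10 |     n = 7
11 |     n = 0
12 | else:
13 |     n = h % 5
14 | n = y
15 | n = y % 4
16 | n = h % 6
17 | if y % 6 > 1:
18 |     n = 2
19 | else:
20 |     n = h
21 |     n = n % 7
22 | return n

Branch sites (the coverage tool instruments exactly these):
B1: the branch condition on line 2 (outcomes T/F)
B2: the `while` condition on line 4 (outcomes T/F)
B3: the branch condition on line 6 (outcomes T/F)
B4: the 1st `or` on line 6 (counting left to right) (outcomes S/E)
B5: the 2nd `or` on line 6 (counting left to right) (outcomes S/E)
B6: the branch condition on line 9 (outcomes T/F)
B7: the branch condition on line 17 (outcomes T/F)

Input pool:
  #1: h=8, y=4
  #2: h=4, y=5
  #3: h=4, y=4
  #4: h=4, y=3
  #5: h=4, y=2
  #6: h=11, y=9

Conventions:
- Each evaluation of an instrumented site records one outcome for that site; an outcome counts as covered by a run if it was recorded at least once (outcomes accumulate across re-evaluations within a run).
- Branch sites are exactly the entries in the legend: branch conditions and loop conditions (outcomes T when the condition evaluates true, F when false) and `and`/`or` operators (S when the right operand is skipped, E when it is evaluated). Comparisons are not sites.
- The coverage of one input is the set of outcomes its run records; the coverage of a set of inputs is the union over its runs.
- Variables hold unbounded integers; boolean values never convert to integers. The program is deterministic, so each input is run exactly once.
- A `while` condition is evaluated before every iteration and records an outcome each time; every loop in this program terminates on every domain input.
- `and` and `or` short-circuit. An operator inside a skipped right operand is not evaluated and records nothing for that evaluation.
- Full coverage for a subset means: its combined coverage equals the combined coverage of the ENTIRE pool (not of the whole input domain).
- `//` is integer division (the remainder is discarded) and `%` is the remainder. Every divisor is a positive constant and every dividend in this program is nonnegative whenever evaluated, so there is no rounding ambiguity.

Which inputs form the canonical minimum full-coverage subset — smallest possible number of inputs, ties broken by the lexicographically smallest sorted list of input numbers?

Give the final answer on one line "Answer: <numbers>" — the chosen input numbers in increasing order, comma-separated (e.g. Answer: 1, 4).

input #1 (h=8, y=4): events B1->T, B2->F, B4->E, B5->S, B3->T, B7->T; covers B1=T, B2=F, B3=T, B4=E, B5=S, B7=T
input #2 (h=4, y=5): events B1->F, B2->F, B4->E, B5->E, B3->F, B6->F, B7->T; covers B1=F, B2=F, B3=F, B4=E, B5=E, B6=F, B7=T
input #3 (h=4, y=4): events B1->T, B2->F, B4->E, B5->S, B3->T, B7->T; covers B1=T, B2=F, B3=T, B4=E, B5=S, B7=T
input #4 (h=4, y=3): events B1->F, B2->F, B4->E, B5->E, B3->F, B6->F, B7->T; covers B1=F, B2=F, B3=F, B4=E, B5=E, B6=F, B7=T
input #5 (h=4, y=2): events B1->F, B2->F, B4->E, B5->E, B3->F, B6->F, B7->T; covers B1=F, B2=F, B3=F, B4=E, B5=E, B6=F, B7=T
input #6 (h=11, y=9): events B1->F, B2->F, B4->E, B5->S, B3->T, B7->T; covers B1=F, B2=F, B3=T, B4=E, B5=S, B7=T
together the pool reaches 10 outcomes: B1=T, B1=F, B2=F, B3=T, B3=F, B4=E, B5=S, B5=E, B6=F, B7=T
size 1 is not enough: best union over all size-1 subsets is 7/10
at size 2, {1, 2} reaches all 10 outcomes; every lexicographically earlier size-2 subset fails

Answer: 1, 2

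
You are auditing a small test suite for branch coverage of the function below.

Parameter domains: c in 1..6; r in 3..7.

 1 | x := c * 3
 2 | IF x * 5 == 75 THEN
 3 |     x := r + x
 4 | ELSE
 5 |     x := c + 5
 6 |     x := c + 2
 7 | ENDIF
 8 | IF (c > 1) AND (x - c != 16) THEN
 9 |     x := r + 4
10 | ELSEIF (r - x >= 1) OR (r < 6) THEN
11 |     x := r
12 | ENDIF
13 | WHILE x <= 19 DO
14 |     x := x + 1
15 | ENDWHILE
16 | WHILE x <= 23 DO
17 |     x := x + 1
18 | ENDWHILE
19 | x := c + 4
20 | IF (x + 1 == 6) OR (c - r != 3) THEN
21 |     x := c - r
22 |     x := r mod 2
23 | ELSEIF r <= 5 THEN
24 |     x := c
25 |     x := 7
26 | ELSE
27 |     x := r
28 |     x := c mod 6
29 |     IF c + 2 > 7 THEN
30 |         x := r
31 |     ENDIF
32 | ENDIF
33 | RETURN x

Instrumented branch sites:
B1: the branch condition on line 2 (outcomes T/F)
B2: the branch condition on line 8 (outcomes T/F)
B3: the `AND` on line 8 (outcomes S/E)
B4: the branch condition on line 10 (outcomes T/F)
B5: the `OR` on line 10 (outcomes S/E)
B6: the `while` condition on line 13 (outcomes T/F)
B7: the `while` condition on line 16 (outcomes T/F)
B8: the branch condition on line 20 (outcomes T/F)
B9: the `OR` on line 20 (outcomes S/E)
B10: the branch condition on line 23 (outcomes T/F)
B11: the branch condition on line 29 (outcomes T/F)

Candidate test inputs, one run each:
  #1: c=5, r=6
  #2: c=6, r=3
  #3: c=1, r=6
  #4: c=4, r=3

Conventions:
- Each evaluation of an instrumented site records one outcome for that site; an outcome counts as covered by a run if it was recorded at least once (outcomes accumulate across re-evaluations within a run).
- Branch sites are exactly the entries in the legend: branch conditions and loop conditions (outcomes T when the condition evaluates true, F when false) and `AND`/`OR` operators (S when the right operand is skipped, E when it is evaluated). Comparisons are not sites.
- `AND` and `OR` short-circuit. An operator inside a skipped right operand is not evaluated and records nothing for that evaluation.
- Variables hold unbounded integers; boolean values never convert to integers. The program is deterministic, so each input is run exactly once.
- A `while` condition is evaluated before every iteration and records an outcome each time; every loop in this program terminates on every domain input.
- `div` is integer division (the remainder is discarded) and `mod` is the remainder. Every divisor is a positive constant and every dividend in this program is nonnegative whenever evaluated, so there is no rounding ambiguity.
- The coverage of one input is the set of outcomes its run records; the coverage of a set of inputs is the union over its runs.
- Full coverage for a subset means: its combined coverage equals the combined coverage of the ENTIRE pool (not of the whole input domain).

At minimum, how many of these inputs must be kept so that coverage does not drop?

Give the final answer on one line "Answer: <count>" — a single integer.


run #1 (c=5, r=6) runs B1->T, B3->E, B2->F, B5->E, B4->F, B6->F, B7->T, B7->T, B7->T, B7->F, B9->E, B8->T; records B1=T, B2=F, B3=E, B4=F, B5=E, B6=F, B7=T, B7=F, B8=T, B9=E
run #2 (c=6, r=3) runs B1->F, B3->E, B2->T, B6->T, B6->T, B6->T, B6->T, B6->T, B6->T, B6->T, B6->T, B6->T, B6->T, B6->T, ...; records B1=F, B2=T, B3=E, B6=T, B6=F, B7=T, B7=F, B8=F, B9=E, B10=T
run #3 (c=1, r=6) runs B1->F, B3->S, B2->F, B5->S, B4->T, B6->T, B6->T, B6->T, B6->T, B6->T, B6->T, B6->T, B6->T, B6->T, ...; records B1=F, B2=F, B3=S, B4=T, B5=S, B6=T, B6=F, B7=T, B7=F, B8=T, B9=S
run #4 (c=4, r=3) runs B1->F, B3->E, B2->T, B6->T, B6->T, B6->T, B6->T, B6->T, B6->T, B6->T, B6->T, B6->T, B6->T, B6->T, ...; records B1=F, B2=T, B3=E, B6=T, B6=F, B7=T, B7=F, B8=T, B9=E
union over all inputs: B1=T, B1=F, B2=T, B2=F, B3=S, B3=E, B4=T, B4=F, B5=S, B5=E, B6=T, B6=F, B7=T, B7=F, B8=T, B8=F, B9=S, B9=E, B10=T (19 outcomes)
checked all size-1 subsets: none covers 19 outcomes (max 11/19)
checked all size-2 subsets: none covers 19 outcomes (max 16/19)
at size 3, {1, 2, 3} reaches all 19 outcomes; every lexicographically earlier size-3 subset fails
Answer: 3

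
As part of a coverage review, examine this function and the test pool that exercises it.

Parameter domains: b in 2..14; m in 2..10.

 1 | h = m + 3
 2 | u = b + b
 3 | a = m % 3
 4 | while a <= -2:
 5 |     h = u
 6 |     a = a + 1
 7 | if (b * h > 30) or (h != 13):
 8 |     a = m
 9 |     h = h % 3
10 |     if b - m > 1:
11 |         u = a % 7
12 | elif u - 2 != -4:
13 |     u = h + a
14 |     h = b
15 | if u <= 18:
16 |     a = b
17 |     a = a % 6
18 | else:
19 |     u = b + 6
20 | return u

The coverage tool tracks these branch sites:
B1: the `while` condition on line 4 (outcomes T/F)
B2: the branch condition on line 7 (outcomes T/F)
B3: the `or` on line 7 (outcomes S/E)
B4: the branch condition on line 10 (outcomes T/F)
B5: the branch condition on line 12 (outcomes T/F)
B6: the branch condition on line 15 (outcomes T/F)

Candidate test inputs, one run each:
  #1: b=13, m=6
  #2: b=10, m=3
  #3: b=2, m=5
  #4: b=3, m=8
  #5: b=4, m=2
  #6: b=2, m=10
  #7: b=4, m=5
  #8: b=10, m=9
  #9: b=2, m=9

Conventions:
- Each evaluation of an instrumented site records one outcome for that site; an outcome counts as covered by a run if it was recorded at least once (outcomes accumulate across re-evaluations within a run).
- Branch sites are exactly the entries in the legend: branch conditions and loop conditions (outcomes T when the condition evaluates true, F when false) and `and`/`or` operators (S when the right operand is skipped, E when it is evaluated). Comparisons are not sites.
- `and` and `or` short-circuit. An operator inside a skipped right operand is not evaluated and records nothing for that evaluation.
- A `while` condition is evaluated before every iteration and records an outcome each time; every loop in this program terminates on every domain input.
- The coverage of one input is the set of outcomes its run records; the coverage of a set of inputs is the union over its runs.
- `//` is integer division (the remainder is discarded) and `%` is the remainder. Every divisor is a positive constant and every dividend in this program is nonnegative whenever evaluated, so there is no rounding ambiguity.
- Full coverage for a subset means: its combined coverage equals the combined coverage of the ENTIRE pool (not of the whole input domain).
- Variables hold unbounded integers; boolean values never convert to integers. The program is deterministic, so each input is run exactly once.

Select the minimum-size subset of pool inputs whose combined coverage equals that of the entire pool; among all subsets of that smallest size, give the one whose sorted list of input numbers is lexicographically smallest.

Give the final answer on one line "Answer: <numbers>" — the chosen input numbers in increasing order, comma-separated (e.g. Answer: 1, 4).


#1 (b=13, m=6) -> B1->F, B3->S, B2->T, B4->T, B6->T; covered: B1=F, B2=T, B3=S, B4=T, B6=T
#2 (b=10, m=3) -> B1->F, B3->S, B2->T, B4->T, B6->T; covered: B1=F, B2=T, B3=S, B4=T, B6=T
#3 (b=2, m=5) -> B1->F, B3->E, B2->T, B4->F, B6->T; covered: B1=F, B2=T, B3=E, B4=F, B6=T
#4 (b=3, m=8) -> B1->F, B3->S, B2->T, B4->F, B6->T; covered: B1=F, B2=T, B3=S, B4=F, B6=T
#5 (b=4, m=2) -> B1->F, B3->E, B2->T, B4->T, B6->T; covered: B1=F, B2=T, B3=E, B4=T, B6=T
#6 (b=2, m=10) -> B1->F, B3->E, B2->F, B5->T, B6->T; covered: B1=F, B2=F, B3=E, B5=T, B6=T
#7 (b=4, m=5) -> B1->F, B3->S, B2->T, B4->F, B6->T; covered: B1=F, B2=T, B3=S, B4=F, B6=T
#8 (b=10, m=9) -> B1->F, B3->S, B2->T, B4->F, B6->F; covered: B1=F, B2=T, B3=S, B4=F, B6=F
#9 (b=2, m=9) -> B1->F, B3->E, B2->T, B4->F, B6->T; covered: B1=F, B2=T, B3=E, B4=F, B6=T
union over all inputs: B1=F, B2=T, B2=F, B3=S, B3=E, B4=T, B4=F, B5=T, B6=T, B6=F (10 outcomes)
checked all size-1 subsets: none covers 10 outcomes (max 5/10)
checked all size-2 subsets: none covers 10 outcomes (max 9/10)
inputs {1, 6, 8} (size 3) cover everything; no size-3 subset with a lexicographically smaller index list covers all 10
Answer: 1, 6, 8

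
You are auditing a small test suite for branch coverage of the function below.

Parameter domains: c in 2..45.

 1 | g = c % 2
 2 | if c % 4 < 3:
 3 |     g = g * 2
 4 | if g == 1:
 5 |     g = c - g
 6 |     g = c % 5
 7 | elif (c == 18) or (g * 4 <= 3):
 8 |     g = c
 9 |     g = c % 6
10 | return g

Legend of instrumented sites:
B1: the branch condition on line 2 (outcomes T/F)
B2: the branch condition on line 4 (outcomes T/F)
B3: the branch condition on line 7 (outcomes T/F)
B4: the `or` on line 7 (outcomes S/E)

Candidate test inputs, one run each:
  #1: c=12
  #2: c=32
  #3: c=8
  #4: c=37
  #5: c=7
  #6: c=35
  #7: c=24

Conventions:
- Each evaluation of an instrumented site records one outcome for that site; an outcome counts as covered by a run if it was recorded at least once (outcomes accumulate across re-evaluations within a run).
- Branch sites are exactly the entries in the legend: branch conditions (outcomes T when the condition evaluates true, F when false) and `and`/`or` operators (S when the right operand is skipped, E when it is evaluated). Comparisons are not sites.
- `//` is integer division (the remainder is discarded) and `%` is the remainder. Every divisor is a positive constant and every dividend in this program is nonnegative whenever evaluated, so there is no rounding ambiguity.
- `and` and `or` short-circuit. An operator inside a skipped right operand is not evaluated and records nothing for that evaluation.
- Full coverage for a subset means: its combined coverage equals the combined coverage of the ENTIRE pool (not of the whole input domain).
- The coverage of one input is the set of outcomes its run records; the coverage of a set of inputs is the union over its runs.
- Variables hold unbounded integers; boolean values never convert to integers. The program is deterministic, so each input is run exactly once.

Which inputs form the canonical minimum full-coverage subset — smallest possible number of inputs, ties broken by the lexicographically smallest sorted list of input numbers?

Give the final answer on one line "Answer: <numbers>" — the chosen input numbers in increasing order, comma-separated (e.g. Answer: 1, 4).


#1 (c=12) -> B1->T, B2->F, B4->E, B3->T; covered: B1=T, B2=F, B3=T, B4=E
#2 (c=32) -> B1->T, B2->F, B4->E, B3->T; covered: B1=T, B2=F, B3=T, B4=E
#3 (c=8) -> B1->T, B2->F, B4->E, B3->T; covered: B1=T, B2=F, B3=T, B4=E
#4 (c=37) -> B1->T, B2->F, B4->E, B3->F; covered: B1=T, B2=F, B3=F, B4=E
#5 (c=7) -> B1->F, B2->T; covered: B1=F, B2=T
#6 (c=35) -> B1->F, B2->T; covered: B1=F, B2=T
#7 (c=24) -> B1->T, B2->F, B4->E, B3->T; covered: B1=T, B2=F, B3=T, B4=E
together the pool reaches 7 outcomes: B1=T, B1=F, B2=T, B2=F, B3=T, B3=F, B4=E
checked all size-1 subsets: none covers 7 outcomes (max 4/7)
checked all size-2 subsets: none covers 7 outcomes (max 6/7)
size 3: inputs {1, 4, 5} cover all 7 outcomes, and no lexicographically smaller subset of this size does
Answer: 1, 4, 5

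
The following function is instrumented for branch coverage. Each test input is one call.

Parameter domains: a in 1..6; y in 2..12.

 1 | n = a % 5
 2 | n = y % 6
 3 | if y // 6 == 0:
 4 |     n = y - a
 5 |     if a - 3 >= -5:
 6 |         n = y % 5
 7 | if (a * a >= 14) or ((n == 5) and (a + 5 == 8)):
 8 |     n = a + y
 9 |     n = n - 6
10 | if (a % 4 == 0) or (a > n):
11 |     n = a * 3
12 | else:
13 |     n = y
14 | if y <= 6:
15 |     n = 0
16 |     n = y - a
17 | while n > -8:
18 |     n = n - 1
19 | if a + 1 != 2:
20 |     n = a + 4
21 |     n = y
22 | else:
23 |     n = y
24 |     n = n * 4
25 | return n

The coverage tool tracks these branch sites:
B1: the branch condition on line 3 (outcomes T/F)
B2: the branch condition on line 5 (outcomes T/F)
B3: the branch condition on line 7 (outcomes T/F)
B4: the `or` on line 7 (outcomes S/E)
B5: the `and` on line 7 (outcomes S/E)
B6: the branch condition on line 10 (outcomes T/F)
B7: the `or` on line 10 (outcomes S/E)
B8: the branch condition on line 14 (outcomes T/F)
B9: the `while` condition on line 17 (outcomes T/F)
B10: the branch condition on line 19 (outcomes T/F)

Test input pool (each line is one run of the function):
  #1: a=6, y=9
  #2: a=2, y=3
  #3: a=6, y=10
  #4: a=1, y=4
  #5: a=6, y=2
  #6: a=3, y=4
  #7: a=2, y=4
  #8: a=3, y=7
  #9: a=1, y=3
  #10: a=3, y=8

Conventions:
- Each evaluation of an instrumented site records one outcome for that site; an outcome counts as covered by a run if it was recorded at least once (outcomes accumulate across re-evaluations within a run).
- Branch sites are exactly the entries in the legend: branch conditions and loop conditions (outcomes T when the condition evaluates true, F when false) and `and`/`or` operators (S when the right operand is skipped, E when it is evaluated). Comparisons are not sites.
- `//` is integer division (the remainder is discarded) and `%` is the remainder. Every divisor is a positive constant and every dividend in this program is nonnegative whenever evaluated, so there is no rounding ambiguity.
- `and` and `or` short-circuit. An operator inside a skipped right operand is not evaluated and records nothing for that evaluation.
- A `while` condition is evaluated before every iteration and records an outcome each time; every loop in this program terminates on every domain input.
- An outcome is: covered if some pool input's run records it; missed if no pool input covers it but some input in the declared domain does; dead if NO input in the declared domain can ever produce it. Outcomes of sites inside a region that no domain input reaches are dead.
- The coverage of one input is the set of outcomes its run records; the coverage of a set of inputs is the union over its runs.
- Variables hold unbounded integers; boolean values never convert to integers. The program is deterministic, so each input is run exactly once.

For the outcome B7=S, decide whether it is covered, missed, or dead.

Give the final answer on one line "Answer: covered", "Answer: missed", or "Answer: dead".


no pool input records B7=S
but domain input (a=4, y=2) does record it -> reachable, so missed
Answer: missed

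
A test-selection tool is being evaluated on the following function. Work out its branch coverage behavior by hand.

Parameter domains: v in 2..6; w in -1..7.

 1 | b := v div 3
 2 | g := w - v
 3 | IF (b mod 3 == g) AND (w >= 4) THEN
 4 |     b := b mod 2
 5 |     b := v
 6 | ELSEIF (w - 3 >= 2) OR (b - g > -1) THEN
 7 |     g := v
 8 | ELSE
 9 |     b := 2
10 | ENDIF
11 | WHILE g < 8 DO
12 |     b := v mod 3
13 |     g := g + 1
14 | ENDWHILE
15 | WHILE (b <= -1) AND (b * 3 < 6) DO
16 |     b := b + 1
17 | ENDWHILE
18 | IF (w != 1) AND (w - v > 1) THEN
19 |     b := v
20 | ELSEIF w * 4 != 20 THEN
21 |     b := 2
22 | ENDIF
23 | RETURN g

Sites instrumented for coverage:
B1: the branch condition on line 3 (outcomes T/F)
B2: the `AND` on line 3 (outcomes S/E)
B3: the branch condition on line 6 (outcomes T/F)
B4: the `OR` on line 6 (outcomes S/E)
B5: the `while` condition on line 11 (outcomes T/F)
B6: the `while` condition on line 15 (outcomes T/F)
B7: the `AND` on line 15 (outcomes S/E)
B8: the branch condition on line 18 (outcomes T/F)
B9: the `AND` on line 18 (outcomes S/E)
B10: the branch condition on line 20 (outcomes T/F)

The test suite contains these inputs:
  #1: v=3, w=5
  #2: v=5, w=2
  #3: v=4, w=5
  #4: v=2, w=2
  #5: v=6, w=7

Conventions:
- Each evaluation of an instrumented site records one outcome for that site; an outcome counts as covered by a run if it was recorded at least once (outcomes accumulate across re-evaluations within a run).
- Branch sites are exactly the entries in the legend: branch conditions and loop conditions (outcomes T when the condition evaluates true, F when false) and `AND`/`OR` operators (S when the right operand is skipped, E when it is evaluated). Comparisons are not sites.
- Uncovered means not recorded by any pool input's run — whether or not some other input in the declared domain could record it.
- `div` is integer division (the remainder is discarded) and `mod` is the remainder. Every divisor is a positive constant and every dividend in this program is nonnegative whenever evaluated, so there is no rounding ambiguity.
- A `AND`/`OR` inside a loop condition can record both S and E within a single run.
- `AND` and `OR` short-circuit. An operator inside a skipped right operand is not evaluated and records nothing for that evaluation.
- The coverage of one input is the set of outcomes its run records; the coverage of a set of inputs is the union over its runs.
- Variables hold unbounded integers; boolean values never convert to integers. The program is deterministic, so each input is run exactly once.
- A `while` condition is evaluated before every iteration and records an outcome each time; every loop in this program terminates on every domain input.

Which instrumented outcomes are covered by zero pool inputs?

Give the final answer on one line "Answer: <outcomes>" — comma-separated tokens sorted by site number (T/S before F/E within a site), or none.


input #1, v=3, w=5: events B2->S, B1->F, B4->S, B3->T, B5->T, B5->T, B5->T, B5->T, B5->T, B5->F, B7->S, B6->F, B9->E, B8->T; outcomes B1=F, B2=S, B3=T, B4=S, B5=T, B5=F, B6=F, B7=S, B8=T, B9=E
input #2, v=5, w=2: events B2->S, B1->F, B4->E, B3->T, B5->T, B5->T, B5->T, B5->F, B7->S, B6->F, B9->E, B8->F, B10->T; outcomes B1=F, B2=S, B3=T, B4=E, B5=T, B5=F, B6=F, B7=S, B8=F, B9=E, B10=T
input #3, v=4, w=5: events B2->E, B1->T, B5->T, B5->T, B5->T, B5->T, B5->T, B5->T, B5->T, B5->F, B7->S, B6->F, B9->E, B8->F, ...; outcomes B1=T, B2=E, B5=T, B5=F, B6=F, B7=S, B8=F, B9=E, B10=F
input #4, v=2, w=2: events B2->E, B1->F, B4->E, B3->T, B5->T, B5->T, B5->T, B5->T, B5->T, B5->T, B5->F, B7->S, B6->F, B9->E, ...; outcomes B1=F, B2=E, B3=T, B4=E, B5=T, B5=F, B6=F, B7=S, B8=F, B9=E, B10=T
input #5, v=6, w=7: events B2->S, B1->F, B4->S, B3->T, B5->T, B5->T, B5->F, B7->S, B6->F, B9->E, B8->F, B10->T; outcomes B1=F, B2=S, B3=T, B4=S, B5=T, B5=F, B6=F, B7=S, B8=F, B9=E, B10=T
union over the pool: B1=T, B1=F, B2=S, B2=E, B3=T, B4=S, B4=E, B5=T, B5=F, B6=F, B7=S, B8=T, B8=F, B9=E, B10=T, B10=F
uncovered (4 of 20): B3=F, B6=T, B7=E, B9=S
Answer: B3=F, B6=T, B7=E, B9=S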